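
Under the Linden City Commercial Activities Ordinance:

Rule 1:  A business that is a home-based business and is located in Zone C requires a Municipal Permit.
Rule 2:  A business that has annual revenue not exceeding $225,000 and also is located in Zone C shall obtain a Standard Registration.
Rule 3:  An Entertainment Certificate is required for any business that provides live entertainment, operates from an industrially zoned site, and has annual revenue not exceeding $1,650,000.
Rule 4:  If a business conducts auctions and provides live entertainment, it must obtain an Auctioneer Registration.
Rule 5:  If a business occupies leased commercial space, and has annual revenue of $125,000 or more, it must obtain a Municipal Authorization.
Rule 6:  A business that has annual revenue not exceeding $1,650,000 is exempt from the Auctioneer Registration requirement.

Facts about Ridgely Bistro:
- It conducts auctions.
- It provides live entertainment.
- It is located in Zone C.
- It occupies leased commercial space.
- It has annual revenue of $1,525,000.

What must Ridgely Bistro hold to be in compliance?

Rule 1: occupies leased commercial space (not: is a home-based business); is located in Zone C → Municipal Permit not required.
Rule 2: revenue $1,525,000 > $225,000; is located in Zone C → Standard Registration not required.
Rule 3: provides live entertainment; occupies leased commercial space (not: operates from an industrially zoned site); revenue $1,525,000 ≤ $1,650,000 → Entertainment Certificate not required.
Rule 4: conducts auctions; provides live entertainment → Auctioneer Registration required.
Rule 5: occupies leased commercial space; revenue $1,525,000 ≥ $125,000 → Municipal Authorization required.
Rule 6: revenue $1,525,000 ≤ $1,650,000 → exempt from Auctioneer Registration.

Municipal Authorization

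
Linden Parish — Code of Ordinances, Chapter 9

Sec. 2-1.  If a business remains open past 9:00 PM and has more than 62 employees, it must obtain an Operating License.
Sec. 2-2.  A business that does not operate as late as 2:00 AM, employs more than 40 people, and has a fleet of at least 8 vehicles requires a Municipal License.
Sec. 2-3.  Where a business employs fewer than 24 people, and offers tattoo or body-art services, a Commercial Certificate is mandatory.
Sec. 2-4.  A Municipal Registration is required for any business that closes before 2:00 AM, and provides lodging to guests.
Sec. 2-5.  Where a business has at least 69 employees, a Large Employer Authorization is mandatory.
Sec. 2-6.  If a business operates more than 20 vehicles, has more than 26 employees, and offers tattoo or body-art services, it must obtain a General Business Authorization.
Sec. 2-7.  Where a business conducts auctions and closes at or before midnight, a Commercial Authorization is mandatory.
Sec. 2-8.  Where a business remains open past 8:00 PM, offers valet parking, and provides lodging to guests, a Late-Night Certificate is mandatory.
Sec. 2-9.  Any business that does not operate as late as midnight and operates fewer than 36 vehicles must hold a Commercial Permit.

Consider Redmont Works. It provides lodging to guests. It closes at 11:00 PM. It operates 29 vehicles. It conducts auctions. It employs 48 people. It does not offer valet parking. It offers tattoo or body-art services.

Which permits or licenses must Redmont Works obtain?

Sec. 2-1. closes 11:00 PM, after 9:00 PM; employees 48 ≤ 62 → Operating License not required.
Sec. 2-2. closes 11:00 PM, at/before 2:00 AM; employees 48 > 40; vehicles 29 ≥ 8 → Municipal License required.
Sec. 2-3. employees 48 ≥ 24; offers tattoo or body-art services → Commercial Certificate not required.
Sec. 2-4. closes 11:00 PM, at/before 2:00 AM; provides lodging to guests → Municipal Registration required.
Sec. 2-5. employees 48 < 69 → Large Employer Authorization not required.
Sec. 2-6. vehicles 29 > 20; employees 48 > 26; offers tattoo or body-art services → General Business Authorization required.
Sec. 2-7. conducts auctions; closes 11:00 PM, at/before midnight → Commercial Authorization required.
Sec. 2-8. closes 11:00 PM, after 8:00 PM; does not offer valet parking; provides lodging to guests → Late-Night Certificate not required.
Sec. 2-9. closes 11:00 PM, at/before midnight; vehicles 29 < 36 → Commercial Permit required.

Commercial Authorization, Commercial Permit, General Business Authorization, Municipal License, Municipal Registration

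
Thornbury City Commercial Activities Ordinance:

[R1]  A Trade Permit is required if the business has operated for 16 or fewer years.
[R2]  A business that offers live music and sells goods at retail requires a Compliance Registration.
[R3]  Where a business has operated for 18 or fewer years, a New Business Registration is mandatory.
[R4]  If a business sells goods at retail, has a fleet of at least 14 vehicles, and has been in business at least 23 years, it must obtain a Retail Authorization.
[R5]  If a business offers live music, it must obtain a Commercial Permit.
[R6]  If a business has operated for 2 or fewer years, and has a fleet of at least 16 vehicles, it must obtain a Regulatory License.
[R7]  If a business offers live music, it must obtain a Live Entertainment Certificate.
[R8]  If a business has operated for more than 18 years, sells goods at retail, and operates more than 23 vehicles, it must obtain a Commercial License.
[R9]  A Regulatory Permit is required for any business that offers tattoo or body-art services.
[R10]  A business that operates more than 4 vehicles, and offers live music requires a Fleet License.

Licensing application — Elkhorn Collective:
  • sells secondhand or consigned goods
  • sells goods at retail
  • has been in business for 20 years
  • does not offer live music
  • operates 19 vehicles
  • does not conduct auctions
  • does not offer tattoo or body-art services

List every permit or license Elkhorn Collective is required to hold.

None

[R1] years in business 20 > 16 → Trade Permit not required.
[R2] does not offer live music; sells goods at retail → Compliance Registration not required.
[R3] years in business 20 > 18 → New Business Registration not required.
[R4] sells goods at retail; vehicles 19 ≥ 14; years in business 20 < 23 → Retail Authorization not required.
[R5] does not offer live music → Commercial Permit not required.
[R6] years in business 20 > 2; vehicles 19 ≥ 16 → Regulatory License not required.
[R7] does not offer live music → Live Entertainment Certificate not required.
[R8] years in business 20 > 18; sells goods at retail; vehicles 19 ≤ 23 → Commercial License not required.
[R9] does not offer tattoo or body-art services → Regulatory Permit not required.
[R10] vehicles 19 > 4; does not offer live music → Fleet License not required.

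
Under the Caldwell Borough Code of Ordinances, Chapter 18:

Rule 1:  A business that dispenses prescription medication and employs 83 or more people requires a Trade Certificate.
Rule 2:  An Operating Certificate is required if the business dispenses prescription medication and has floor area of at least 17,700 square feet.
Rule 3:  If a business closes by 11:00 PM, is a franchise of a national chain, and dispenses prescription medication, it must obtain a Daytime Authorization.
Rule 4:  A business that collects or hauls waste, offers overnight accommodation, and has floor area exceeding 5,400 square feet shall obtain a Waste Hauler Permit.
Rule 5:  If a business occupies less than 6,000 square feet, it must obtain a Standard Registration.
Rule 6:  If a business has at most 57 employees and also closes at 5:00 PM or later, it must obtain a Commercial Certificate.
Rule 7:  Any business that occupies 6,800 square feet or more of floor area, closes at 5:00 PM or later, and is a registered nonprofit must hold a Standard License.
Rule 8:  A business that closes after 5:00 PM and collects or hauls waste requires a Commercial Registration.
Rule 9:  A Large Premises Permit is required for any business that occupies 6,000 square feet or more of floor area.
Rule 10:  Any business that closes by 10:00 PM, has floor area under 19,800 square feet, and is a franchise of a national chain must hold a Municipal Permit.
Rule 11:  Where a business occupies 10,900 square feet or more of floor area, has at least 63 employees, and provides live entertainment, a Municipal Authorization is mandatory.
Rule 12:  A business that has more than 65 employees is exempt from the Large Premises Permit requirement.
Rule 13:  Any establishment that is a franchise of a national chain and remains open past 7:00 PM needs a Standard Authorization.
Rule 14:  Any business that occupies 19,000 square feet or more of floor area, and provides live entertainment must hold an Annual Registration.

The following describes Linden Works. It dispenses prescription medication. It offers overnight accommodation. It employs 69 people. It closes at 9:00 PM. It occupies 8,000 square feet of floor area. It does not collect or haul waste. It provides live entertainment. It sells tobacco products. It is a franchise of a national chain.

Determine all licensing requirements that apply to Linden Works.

Rule 1: dispenses prescription medication; employees 69 < 83 → Trade Certificate not required.
Rule 2: dispenses prescription medication; floor area 8,000 square feet < 17,700 square feet → Operating Certificate not required.
Rule 3: closes 9:00 PM, at/before 11:00 PM; is a franchise of a national chain; dispenses prescription medication → Daytime Authorization required.
Rule 4: does not collect or haul waste; offers overnight accommodation; floor area 8,000 square feet > 5,400 square feet → Waste Hauler Permit not required.
Rule 5: floor area 8,000 square feet ≥ 6,000 square feet → Standard Registration not required.
Rule 6: employees 69 > 57; closes 9:00 PM, after 5:00 PM → Commercial Certificate not required.
Rule 7: floor area 8,000 square feet ≥ 6,800 square feet; closes 9:00 PM, after 5:00 PM; is a franchise of a national chain (not: is a registered nonprofit) → Standard License not required.
Rule 8: closes 9:00 PM, after 5:00 PM; does not collect or haul waste → Commercial Registration not required.
Rule 9: floor area 8,000 square feet ≥ 6,000 square feet → Large Premises Permit required.
Rule 10: closes 9:00 PM, at/before 10:00 PM; floor area 8,000 square feet < 19,800 square feet; is a franchise of a national chain → Municipal Permit required.
Rule 11: floor area 8,000 square feet < 10,900 square feet; employees 69 ≥ 63; provides live entertainment → Municipal Authorization not required.
Rule 12: employees 69 > 65 → exempt from Large Premises Permit.
Rule 13: is a franchise of a national chain; closes 9:00 PM, after 7:00 PM → Standard Authorization required.
Rule 14: floor area 8,000 square feet < 19,000 square feet; provides live entertainment → Annual Registration not required.

Daytime Authorization, Municipal Permit, Standard Authorization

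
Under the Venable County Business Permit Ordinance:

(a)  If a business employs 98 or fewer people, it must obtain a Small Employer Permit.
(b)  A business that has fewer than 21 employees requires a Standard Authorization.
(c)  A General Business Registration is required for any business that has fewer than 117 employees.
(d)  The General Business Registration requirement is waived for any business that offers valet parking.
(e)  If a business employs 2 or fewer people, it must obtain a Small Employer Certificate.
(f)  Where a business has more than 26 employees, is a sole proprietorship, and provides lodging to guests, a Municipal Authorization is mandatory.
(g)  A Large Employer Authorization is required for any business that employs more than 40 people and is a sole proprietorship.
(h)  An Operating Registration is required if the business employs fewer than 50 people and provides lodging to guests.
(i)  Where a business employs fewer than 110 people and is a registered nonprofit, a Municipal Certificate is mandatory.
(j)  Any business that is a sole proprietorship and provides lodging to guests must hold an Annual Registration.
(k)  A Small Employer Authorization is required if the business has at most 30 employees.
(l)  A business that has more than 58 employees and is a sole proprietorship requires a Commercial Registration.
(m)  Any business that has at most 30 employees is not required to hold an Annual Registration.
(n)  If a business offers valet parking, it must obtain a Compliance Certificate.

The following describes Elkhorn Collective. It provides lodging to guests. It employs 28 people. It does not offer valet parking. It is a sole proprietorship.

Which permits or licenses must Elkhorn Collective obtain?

General Business Registration, Municipal Authorization, Operating Registration, Small Employer Authorization, Small Employer Permit

(a) employees 28 ≤ 98 → Small Employer Permit required.
(b) employees 28 ≥ 21 → Standard Authorization not required.
(c) employees 28 < 117 → General Business Registration required.
(d) does not offer valet parking → General Business Registration exemption does not apply.
(e) employees 28 > 2 → Small Employer Certificate not required.
(f) employees 28 > 26; is a sole proprietorship; provides lodging to guests → Municipal Authorization required.
(g) employees 28 ≤ 40; is a sole proprietorship → Large Employer Authorization not required.
(h) employees 28 < 50; provides lodging to guests → Operating Registration required.
(i) employees 28 < 110; is a sole proprietorship (not: is a registered nonprofit) → Municipal Certificate not required.
(j) is a sole proprietorship; provides lodging to guests → Annual Registration required.
(k) employees 28 ≤ 30 → Small Employer Authorization required.
(l) employees 28 ≤ 58; is a sole proprietorship → Commercial Registration not required.
(m) employees 28 ≤ 30 → exempt from Annual Registration.
(n) does not offer valet parking → Compliance Certificate not required.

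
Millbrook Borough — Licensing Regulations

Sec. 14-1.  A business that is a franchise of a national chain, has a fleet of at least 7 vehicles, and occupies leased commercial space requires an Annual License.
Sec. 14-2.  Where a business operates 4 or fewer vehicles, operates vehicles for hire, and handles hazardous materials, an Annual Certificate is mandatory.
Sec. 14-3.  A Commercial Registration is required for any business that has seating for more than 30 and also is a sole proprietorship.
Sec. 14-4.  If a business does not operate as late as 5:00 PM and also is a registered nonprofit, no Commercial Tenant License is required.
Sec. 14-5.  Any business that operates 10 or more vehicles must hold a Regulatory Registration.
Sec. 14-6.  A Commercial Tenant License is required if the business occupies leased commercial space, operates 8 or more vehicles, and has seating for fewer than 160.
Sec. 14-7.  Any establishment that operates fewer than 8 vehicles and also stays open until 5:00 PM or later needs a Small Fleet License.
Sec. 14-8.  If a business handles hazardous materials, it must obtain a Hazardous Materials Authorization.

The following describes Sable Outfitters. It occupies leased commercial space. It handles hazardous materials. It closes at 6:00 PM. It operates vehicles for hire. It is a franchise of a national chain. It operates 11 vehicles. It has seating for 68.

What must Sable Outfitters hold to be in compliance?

Sec. 14-1. is a franchise of a national chain; vehicles 11 ≥ 7; occupies leased commercial space → Annual License required.
Sec. 14-2. vehicles 11 > 4; operates vehicles for hire; handles hazardous materials → Annual Certificate not required.
Sec. 14-3. seating 68 > 30; is a franchise of a national chain (not: is a sole proprietorship) → Commercial Registration not required.
Sec. 14-4. closes 6:00 PM, after 5:00 PM; is a franchise of a national chain (not: is a registered nonprofit) → Commercial Tenant License exemption does not apply.
Sec. 14-5. vehicles 11 ≥ 10 → Regulatory Registration required.
Sec. 14-6. occupies leased commercial space; vehicles 11 ≥ 8; seating 68 < 160 → Commercial Tenant License required.
Sec. 14-7. vehicles 11 ≥ 8; closes 6:00 PM, after 5:00 PM → Small Fleet License not required.
Sec. 14-8. handles hazardous materials → Hazardous Materials Authorization required.

Annual License, Commercial Tenant License, Hazardous Materials Authorization, Regulatory Registration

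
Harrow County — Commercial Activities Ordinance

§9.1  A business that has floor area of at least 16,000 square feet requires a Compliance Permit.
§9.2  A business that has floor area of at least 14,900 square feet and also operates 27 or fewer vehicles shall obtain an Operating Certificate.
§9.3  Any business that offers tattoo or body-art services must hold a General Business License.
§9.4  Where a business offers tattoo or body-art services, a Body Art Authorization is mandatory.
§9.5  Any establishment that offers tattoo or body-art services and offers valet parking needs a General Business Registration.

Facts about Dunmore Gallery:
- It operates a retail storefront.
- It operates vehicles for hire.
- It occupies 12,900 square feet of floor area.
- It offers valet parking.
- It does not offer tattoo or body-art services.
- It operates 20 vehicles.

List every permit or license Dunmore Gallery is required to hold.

§9.1 floor area 12,900 square feet < 16,000 square feet → Compliance Permit not required.
§9.2 floor area 12,900 square feet < 14,900 square feet; vehicles 20 ≤ 27 → Operating Certificate not required.
§9.3 does not offer tattoo or body-art services → General Business License not required.
§9.4 does not offer tattoo or body-art services → Body Art Authorization not required.
§9.5 does not offer tattoo or body-art services; offers valet parking → General Business Registration not required.

None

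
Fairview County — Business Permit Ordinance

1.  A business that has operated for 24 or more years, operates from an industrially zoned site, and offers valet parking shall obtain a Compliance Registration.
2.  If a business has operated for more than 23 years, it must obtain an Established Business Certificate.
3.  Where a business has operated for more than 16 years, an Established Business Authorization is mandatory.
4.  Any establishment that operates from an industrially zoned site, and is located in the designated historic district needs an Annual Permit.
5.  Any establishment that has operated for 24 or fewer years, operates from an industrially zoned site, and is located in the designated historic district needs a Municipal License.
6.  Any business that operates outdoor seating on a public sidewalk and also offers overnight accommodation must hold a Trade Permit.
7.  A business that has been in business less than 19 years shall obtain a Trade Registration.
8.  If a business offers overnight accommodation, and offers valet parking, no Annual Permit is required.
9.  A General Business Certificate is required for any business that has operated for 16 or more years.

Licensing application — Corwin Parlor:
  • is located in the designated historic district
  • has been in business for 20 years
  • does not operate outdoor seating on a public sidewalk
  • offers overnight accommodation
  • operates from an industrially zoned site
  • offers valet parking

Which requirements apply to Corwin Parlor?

Established Business Authorization, General Business Certificate, Municipal License

1. years in business 20 < 24; operates from an industrially zoned site; offers valet parking → Compliance Registration not required.
2. years in business 20 ≤ 23 → Established Business Certificate not required.
3. years in business 20 > 16 → Established Business Authorization required.
4. operates from an industrially zoned site; is located in the designated historic district → Annual Permit required.
5. years in business 20 ≤ 24; operates from an industrially zoned site; is located in the designated historic district → Municipal License required.
6. does not operate outdoor seating on a public sidewalk; offers overnight accommodation → Trade Permit not required.
7. years in business 20 ≥ 19 → Trade Registration not required.
8. offers overnight accommodation; offers valet parking → exempt from Annual Permit.
9. years in business 20 ≥ 16 → General Business Certificate required.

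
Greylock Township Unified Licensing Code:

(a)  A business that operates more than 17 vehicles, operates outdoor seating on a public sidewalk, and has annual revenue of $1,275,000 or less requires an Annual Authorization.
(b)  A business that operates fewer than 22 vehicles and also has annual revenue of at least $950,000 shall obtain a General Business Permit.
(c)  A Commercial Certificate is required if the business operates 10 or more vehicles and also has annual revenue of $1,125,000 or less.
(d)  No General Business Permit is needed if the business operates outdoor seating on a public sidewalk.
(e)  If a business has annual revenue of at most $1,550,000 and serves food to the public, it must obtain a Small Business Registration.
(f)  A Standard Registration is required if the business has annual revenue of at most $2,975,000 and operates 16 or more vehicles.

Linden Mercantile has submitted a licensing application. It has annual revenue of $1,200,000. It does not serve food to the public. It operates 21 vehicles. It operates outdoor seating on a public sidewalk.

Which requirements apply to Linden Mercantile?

(a) vehicles 21 > 17; operates outdoor seating on a public sidewalk; revenue $1,200,000 ≤ $1,275,000 → Annual Authorization required.
(b) vehicles 21 < 22; revenue $1,200,000 ≥ $950,000 → General Business Permit required.
(c) vehicles 21 ≥ 10; revenue $1,200,000 > $1,125,000 → Commercial Certificate not required.
(d) operates outdoor seating on a public sidewalk → exempt from General Business Permit.
(e) revenue $1,200,000 ≤ $1,550,000; does not serve food to the public → Small Business Registration not required.
(f) revenue $1,200,000 ≤ $2,975,000; vehicles 21 ≥ 16 → Standard Registration required.

Annual Authorization, Standard Registration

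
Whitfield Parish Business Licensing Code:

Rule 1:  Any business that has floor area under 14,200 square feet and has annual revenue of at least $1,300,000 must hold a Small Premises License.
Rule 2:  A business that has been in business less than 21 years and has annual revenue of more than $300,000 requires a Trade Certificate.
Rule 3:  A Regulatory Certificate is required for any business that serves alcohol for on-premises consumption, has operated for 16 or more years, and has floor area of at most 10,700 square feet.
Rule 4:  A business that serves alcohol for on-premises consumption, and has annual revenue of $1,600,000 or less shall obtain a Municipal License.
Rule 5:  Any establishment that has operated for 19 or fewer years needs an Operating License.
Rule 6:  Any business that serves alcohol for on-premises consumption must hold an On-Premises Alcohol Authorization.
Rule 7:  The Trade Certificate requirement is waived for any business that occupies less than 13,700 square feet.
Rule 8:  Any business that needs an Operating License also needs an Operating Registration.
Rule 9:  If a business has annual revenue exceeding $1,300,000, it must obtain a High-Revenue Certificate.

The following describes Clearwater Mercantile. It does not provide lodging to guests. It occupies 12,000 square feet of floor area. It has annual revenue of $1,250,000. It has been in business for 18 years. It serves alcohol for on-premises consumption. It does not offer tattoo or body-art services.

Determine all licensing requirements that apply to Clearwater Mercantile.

Rule 1: floor area 12,000 square feet < 14,200 square feet; revenue $1,250,000 < $1,300,000 → Small Premises License not required.
Rule 2: years in business 18 < 21; revenue $1,250,000 > $300,000 → Trade Certificate required.
Rule 3: serves alcohol for on-premises consumption; years in business 18 ≥ 16; floor area 12,000 square feet > 10,700 square feet → Regulatory Certificate not required.
Rule 4: serves alcohol for on-premises consumption; revenue $1,250,000 ≤ $1,600,000 → Municipal License required.
Rule 5: years in business 18 ≤ 19 → Operating License required.
Rule 6: serves alcohol for on-premises consumption → On-Premises Alcohol Authorization required.
Rule 7: floor area 12,000 square feet < 13,700 square feet → exempt from Trade Certificate.
Rule 8: Operating License is required → Operating Registration also required.
Rule 9: revenue $1,250,000 ≤ $1,300,000 → High-Revenue Certificate not required.

Municipal License, On-Premises Alcohol Authorization, Operating License, Operating Registration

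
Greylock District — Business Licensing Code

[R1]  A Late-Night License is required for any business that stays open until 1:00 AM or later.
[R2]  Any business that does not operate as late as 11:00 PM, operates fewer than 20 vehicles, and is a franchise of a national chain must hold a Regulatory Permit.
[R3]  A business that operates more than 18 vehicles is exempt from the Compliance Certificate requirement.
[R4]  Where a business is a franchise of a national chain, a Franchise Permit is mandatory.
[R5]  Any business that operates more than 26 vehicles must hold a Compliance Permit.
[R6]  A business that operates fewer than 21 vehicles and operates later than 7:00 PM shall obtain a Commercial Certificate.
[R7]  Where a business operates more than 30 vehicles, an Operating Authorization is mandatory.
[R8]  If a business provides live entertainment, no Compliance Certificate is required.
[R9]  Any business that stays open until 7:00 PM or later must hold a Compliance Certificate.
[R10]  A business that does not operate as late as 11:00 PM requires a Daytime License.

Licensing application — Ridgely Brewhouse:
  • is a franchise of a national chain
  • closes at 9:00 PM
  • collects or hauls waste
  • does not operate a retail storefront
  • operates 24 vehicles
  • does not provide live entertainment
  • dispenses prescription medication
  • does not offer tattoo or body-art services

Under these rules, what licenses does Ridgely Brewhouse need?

[R1] closes 9:00 PM, at/before 1:00 AM → Late-Night License not required.
[R2] closes 9:00 PM, at/before 11:00 PM; vehicles 24 ≥ 20; is a franchise of a national chain → Regulatory Permit not required.
[R3] vehicles 24 > 18 → exempt from Compliance Certificate.
[R4] is a franchise of a national chain → Franchise Permit required.
[R5] vehicles 24 ≤ 26 → Compliance Permit not required.
[R6] vehicles 24 ≥ 21; closes 9:00 PM, after 7:00 PM → Commercial Certificate not required.
[R7] vehicles 24 ≤ 30 → Operating Authorization not required.
[R8] does not provide live entertainment → Compliance Certificate exemption does not apply.
[R9] closes 9:00 PM, after 7:00 PM → Compliance Certificate required.
[R10] closes 9:00 PM, at/before 11:00 PM → Daytime License required.

Daytime License, Franchise Permit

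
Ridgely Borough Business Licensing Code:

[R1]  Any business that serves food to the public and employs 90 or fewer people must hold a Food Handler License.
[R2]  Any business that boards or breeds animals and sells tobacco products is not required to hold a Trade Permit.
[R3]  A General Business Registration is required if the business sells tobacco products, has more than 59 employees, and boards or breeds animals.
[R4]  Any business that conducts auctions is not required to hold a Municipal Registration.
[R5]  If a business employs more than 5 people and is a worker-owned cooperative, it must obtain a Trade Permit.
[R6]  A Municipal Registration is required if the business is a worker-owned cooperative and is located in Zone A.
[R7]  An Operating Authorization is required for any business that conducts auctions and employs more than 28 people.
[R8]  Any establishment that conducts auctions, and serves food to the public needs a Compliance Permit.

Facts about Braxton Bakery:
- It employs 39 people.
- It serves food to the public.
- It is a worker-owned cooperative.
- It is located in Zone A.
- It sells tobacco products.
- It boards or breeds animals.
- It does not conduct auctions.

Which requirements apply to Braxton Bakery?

Food Handler License, Municipal Registration

[R1] serves food to the public; employees 39 ≤ 90 → Food Handler License required.
[R2] boards or breeds animals; sells tobacco products → exempt from Trade Permit.
[R3] sells tobacco products; employees 39 ≤ 59; boards or breeds animals → General Business Registration not required.
[R4] does not conduct auctions → Municipal Registration exemption does not apply.
[R5] employees 39 > 5; is a worker-owned cooperative → Trade Permit required.
[R6] is a worker-owned cooperative; is located in Zone A → Municipal Registration required.
[R7] does not conduct auctions; employees 39 > 28 → Operating Authorization not required.
[R8] does not conduct auctions; serves food to the public → Compliance Permit not required.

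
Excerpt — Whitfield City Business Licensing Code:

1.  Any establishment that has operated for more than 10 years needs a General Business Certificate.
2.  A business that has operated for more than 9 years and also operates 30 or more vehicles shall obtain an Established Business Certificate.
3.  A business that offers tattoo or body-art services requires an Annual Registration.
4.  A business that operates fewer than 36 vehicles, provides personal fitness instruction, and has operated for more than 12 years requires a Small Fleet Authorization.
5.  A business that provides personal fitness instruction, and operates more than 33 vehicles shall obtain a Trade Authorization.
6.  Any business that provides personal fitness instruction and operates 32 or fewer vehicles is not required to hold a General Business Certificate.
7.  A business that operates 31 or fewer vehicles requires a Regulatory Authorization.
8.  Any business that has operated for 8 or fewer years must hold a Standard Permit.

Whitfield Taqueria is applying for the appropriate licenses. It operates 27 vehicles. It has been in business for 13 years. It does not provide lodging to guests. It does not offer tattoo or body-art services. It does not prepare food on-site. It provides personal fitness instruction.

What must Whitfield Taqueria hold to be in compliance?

1. years in business 13 > 10 → General Business Certificate required.
2. years in business 13 > 9; vehicles 27 < 30 → Established Business Certificate not required.
3. does not offer tattoo or body-art services → Annual Registration not required.
4. vehicles 27 < 36; provides personal fitness instruction; years in business 13 > 12 → Small Fleet Authorization required.
5. provides personal fitness instruction; vehicles 27 ≤ 33 → Trade Authorization not required.
6. provides personal fitness instruction; vehicles 27 ≤ 32 → exempt from General Business Certificate.
7. vehicles 27 ≤ 31 → Regulatory Authorization required.
8. years in business 13 > 8 → Standard Permit not required.

Regulatory Authorization, Small Fleet Authorization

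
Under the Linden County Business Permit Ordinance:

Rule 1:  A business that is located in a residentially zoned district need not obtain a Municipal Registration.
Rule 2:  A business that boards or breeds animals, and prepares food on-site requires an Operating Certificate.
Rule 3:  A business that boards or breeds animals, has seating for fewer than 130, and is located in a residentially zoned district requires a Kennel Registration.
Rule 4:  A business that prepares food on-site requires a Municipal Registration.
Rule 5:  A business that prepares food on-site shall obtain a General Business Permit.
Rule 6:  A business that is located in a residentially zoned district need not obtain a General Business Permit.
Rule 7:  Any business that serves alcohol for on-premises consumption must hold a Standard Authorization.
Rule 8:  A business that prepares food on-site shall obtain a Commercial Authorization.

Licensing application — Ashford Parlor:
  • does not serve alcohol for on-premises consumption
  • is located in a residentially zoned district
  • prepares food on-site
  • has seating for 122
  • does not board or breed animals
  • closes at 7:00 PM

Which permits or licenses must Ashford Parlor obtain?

Commercial Authorization

Rule 1: is located in a residentially zoned district → exempt from Municipal Registration.
Rule 2: does not board or breed animals; prepares food on-site → Operating Certificate not required.
Rule 3: does not board or breed animals; seating 122 < 130; is located in a residentially zoned district → Kennel Registration not required.
Rule 4: prepares food on-site → Municipal Registration required.
Rule 5: prepares food on-site → General Business Permit required.
Rule 6: is located in a residentially zoned district → exempt from General Business Permit.
Rule 7: does not serve alcohol for on-premises consumption → Standard Authorization not required.
Rule 8: prepares food on-site → Commercial Authorization required.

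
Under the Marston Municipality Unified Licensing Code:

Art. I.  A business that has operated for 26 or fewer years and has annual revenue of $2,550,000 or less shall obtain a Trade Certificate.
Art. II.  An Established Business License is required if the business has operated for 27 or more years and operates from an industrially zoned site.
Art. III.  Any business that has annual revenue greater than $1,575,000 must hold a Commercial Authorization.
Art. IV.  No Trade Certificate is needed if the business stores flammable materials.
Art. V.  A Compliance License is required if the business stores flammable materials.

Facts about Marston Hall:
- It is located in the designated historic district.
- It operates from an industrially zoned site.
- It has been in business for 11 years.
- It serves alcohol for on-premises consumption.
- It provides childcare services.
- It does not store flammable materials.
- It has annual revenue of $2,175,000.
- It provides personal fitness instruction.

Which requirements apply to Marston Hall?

Art. I. years in business 11 ≤ 26; revenue $2,175,000 ≤ $2,550,000 → Trade Certificate required.
Art. II. years in business 11 < 27; operates from an industrially zoned site → Established Business License not required.
Art. III. revenue $2,175,000 > $1,575,000 → Commercial Authorization required.
Art. IV. does not store flammable materials → Trade Certificate exemption does not apply.
Art. V. does not store flammable materials → Compliance License not required.

Commercial Authorization, Trade Certificate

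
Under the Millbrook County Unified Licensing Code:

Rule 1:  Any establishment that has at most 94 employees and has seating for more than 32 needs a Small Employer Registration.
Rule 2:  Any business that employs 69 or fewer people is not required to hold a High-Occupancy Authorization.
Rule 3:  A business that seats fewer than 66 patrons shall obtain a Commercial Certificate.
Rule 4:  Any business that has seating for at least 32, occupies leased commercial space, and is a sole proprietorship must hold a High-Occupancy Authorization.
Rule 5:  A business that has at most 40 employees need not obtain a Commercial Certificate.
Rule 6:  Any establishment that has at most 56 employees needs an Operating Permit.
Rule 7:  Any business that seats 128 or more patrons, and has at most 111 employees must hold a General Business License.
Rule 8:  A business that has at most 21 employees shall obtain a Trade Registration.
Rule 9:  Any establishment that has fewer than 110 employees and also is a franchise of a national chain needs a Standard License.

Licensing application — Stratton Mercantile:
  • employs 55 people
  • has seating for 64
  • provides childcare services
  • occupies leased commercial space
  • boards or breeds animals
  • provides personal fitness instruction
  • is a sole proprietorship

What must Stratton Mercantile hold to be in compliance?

Rule 1: employees 55 ≤ 94; seating 64 > 32 → Small Employer Registration required.
Rule 2: employees 55 ≤ 69 → exempt from High-Occupancy Authorization.
Rule 3: seating 64 < 66 → Commercial Certificate required.
Rule 4: seating 64 ≥ 32; occupies leased commercial space; is a sole proprietorship → High-Occupancy Authorization required.
Rule 5: employees 55 > 40 → Commercial Certificate exemption does not apply.
Rule 6: employees 55 ≤ 56 → Operating Permit required.
Rule 7: seating 64 < 128; employees 55 ≤ 111 → General Business License not required.
Rule 8: employees 55 > 21 → Trade Registration not required.
Rule 9: employees 55 < 110; is a sole proprietorship (not: is a franchise of a national chain) → Standard License not required.

Commercial Certificate, Operating Permit, Small Employer Registration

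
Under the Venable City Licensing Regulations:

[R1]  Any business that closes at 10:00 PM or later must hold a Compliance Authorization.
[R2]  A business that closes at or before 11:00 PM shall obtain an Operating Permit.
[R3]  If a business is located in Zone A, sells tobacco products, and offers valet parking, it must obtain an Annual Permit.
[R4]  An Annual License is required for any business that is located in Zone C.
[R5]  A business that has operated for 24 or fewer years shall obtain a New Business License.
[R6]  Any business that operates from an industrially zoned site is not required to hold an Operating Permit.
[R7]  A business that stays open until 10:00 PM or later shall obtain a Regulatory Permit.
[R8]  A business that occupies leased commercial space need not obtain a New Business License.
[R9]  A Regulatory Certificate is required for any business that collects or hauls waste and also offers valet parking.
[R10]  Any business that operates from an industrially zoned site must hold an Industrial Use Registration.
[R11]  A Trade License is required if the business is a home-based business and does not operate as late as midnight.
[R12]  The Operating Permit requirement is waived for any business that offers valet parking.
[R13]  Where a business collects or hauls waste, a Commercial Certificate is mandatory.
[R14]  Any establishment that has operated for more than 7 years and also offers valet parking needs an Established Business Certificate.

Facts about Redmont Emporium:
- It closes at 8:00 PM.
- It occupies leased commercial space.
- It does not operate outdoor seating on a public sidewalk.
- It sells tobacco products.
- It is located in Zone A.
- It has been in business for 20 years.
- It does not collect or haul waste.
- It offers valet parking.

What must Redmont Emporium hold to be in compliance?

[R1] closes 8:00 PM, at/before 10:00 PM → Compliance Authorization not required.
[R2] closes 8:00 PM, at/before 11:00 PM → Operating Permit required.
[R3] is located in Zone A; sells tobacco products; offers valet parking → Annual Permit required.
[R4] is located in Zone A (not: is located in Zone C) → Annual License not required.
[R5] years in business 20 ≤ 24 → New Business License required.
[R6] occupies leased commercial space (not: operates from an industrially zoned site) → Operating Permit exemption does not apply.
[R7] closes 8:00 PM, at/before 10:00 PM → Regulatory Permit not required.
[R8] occupies leased commercial space → exempt from New Business License.
[R9] does not collect or haul waste; offers valet parking → Regulatory Certificate not required.
[R10] occupies leased commercial space (not: operates from an industrially zoned site) → Industrial Use Registration not required.
[R11] occupies leased commercial space (not: is a home-based business); closes 8:00 PM, at/before midnight → Trade License not required.
[R12] offers valet parking → exempt from Operating Permit.
[R13] does not collect or haul waste → Commercial Certificate not required.
[R14] years in business 20 > 7; offers valet parking → Established Business Certificate required.

Annual Permit, Established Business Certificate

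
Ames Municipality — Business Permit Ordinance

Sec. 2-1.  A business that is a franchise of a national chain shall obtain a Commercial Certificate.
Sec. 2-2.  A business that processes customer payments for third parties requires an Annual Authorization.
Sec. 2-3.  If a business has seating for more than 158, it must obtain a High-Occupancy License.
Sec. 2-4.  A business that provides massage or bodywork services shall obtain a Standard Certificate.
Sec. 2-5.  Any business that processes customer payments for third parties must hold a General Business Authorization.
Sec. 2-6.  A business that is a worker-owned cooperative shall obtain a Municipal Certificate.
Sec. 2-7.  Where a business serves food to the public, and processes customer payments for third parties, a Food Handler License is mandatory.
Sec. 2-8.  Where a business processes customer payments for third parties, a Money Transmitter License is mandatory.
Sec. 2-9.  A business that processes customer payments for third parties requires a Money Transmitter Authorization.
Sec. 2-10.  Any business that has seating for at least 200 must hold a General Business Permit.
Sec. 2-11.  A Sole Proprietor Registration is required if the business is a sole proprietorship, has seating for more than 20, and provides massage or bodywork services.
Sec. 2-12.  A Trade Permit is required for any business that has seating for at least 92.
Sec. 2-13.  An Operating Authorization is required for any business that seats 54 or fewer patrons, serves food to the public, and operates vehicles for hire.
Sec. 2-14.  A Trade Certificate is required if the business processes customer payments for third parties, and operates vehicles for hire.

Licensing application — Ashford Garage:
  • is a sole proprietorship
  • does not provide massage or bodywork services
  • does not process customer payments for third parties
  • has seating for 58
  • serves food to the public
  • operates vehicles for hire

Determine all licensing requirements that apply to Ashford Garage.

None

Sec. 2-1. is a sole proprietorship (not: is a franchise of a national chain) → Commercial Certificate not required.
Sec. 2-2. does not process customer payments for third parties → Annual Authorization not required.
Sec. 2-3. seating 58 ≤ 158 → High-Occupancy License not required.
Sec. 2-4. does not provide massage or bodywork services → Standard Certificate not required.
Sec. 2-5. does not process customer payments for third parties → General Business Authorization not required.
Sec. 2-6. is a sole proprietorship (not: is a worker-owned cooperative) → Municipal Certificate not required.
Sec. 2-7. serves food to the public; does not process customer payments for third parties → Food Handler License not required.
Sec. 2-8. does not process customer payments for third parties → Money Transmitter License not required.
Sec. 2-9. does not process customer payments for third parties → Money Transmitter Authorization not required.
Sec. 2-10. seating 58 < 200 → General Business Permit not required.
Sec. 2-11. is a sole proprietorship; seating 58 > 20; does not provide massage or bodywork services → Sole Proprietor Registration not required.
Sec. 2-12. seating 58 < 92 → Trade Permit not required.
Sec. 2-13. seating 58 > 54; serves food to the public; operates vehicles for hire → Operating Authorization not required.
Sec. 2-14. does not process customer payments for third parties; operates vehicles for hire → Trade Certificate not required.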